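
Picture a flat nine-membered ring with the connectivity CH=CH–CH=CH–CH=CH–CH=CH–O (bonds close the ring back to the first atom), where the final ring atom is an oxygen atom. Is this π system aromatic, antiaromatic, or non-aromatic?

Every ring atom contributes a p orbital perpendicular to the ring (each doubly-bonded ring atom is sp² with one p-orbital electron; the oxygen donates one lone pair from its p orbital), so the π system is cyclic and fully conjugated.
π-electron count: 4 × 2 = 8 from the double-bond units + 2 from the O atom = 10.
Since 10 = 4·2 + 2, the ring meets the 4n+2 criterion.

Aromatic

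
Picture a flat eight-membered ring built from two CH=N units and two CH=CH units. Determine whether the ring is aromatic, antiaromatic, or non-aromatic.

Antiaromatic

Every ring atom contributes a p orbital perpendicular to the ring (each doubly-bonded ring atom is sp² with one p-orbital electron; each =N– nitrogen is pyridine-type (lone pair in the sp² plane, one electron in the p orbital)), so the π system is cyclic and fully conjugated.
Adding the contributions, 4 × 2 = 8 from the 4 double-bond units.
8 is a 4n count (n = 2), so the planar conjugated ring is antiaromatic.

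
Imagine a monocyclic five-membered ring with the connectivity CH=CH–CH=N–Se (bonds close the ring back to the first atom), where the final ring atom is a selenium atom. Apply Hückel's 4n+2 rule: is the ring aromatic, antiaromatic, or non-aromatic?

Aromatic

All ring atoms are sp² and supply a p orbital to the ring (the double-bond atoms are sp², each contributing one p electron; each =N– nitrogen is pyridine-type (lone pair in the sp² plane, one electron in the p orbital); the selenium donates one lone pair from its p orbital); the conjugation is uninterrupted.
Adding the contributions, 2 × 2 = 4 from the double-bond units + 2 from the Se atom = 6.
Since 6 = 4·1 + 2, the ring meets the 4n+2 criterion.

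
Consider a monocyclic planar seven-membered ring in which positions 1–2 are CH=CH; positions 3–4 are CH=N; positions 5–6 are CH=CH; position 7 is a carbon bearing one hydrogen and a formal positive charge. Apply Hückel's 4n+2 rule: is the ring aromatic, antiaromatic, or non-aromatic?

The p orbitals form a continuous loop: each doubly-bonded ring atom is sp² with one p-orbital electron; the doubly-bonded nitrogens are pyridine-type — their lone pairs lie in the ring plane, leaving one electron in the p orbital; the carbocation has an empty p orbital. The ring is fully conjugated.
Adding the contributions, 3 × 2 = 6 from the double-bond units + 0 from the CH(+) atom = 6.
That gives a 4n+2 count (6, n = 1).

Aromatic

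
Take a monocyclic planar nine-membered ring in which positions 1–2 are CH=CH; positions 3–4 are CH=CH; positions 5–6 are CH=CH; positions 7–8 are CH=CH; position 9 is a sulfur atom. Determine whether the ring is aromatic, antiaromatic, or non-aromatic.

Every ring atom contributes a p orbital perpendicular to the ring (each doubly-bonded ring atom is sp² with one p-orbital electron; the sulfur donates one lone pair from its p orbital), so the π system is cyclic and fully conjugated.
Adding the contributions, 4 × 2 = 8 from the double-bond units + 2 from the S atom = 10.
Since 10 = 4·2 + 2, the ring meets the 4n+2 criterion.

Aromatic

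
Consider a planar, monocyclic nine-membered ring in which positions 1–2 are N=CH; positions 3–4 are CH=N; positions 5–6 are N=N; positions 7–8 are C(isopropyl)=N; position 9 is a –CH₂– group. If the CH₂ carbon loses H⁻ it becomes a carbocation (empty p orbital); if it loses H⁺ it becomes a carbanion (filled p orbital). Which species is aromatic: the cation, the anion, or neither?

The anion

In either ion the ring is fully conjugated: every atom, including the new sp² carbon, supplies a p orbital.
Cation: 4 × 2 + 0 = 8 π electrons → 4(2), antiaromatic.
Anion: 4 × 2 + 2 = 10 π electrons → 4(2)+2, aromatic.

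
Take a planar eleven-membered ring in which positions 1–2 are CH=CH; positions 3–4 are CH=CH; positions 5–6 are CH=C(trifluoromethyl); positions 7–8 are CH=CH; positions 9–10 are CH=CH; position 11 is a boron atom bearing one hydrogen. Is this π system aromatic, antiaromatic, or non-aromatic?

Aromatic

The p orbitals form a continuous loop: each doubly-bonded ring atom is sp² with one p-orbital electron; the boron has an empty p orbital. The ring is fully conjugated.
Adding the contributions, 5 × 2 = 10 from the double-bond units + 0 from the BH atom = 10.
10 = 4(2) + 2, which satisfies Hückel's 4n+2 rule.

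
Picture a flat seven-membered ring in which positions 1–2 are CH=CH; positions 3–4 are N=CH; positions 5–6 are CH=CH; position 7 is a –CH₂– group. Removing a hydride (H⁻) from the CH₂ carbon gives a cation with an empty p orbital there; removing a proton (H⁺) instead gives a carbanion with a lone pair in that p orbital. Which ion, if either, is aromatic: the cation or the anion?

The cation

Once that carbon is sp², every ring atom has a p orbital and both ions are fully conjugated.
Cation: 3 × 2 + 0 = 6 π electrons → 4(1)+2, aromatic.
Anion: 3 × 2 + 2 = 8 π electrons → 4(2), antiaromatic.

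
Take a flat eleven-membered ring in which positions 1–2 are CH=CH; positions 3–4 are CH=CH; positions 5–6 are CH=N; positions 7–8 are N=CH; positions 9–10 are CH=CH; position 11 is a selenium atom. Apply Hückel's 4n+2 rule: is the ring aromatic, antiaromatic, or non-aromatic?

Check conjugation: the double-bond atoms are sp², each contributing one p electron; the doubly-bonded nitrogens are pyridine-type — their lone pairs lie in the ring plane, leaving one electron in the p orbital; the selenium donates one lone pair from its p orbital — every position has a p orbital, so the cyclic π system is continuous.
Counting π electrons: 5 × 2 = 10 from the double-bond units + 2 from the Se atom = 12.
12 is a 4n count (n = 3), so the planar conjugated ring is antiaromatic.

Antiaromatic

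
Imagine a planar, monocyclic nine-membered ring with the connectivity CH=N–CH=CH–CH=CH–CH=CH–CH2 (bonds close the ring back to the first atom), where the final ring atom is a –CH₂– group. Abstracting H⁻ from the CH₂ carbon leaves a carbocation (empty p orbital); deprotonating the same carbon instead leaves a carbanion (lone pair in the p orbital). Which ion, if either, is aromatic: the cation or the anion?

The anion

In both ions every ring atom is sp² and contributes a p orbital, so both rings are fully conjugated.
Cation: 4 × 2 + 0 = 8 π electrons → 4(2), antiaromatic.
Anion: 4 × 2 + 2 = 10 π electrons → 4(2)+2, aromatic.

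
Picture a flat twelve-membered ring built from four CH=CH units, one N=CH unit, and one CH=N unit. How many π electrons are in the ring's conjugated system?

12

Every ring atom contributes a p orbital perpendicular to the ring (the double-bond atoms are sp², each contributing one p electron; the doubly-bonded nitrogens are pyridine-type — their lone pairs lie in the ring plane, leaving one electron in the p orbital), so the π system is cyclic and fully conjugated.
Tallying contributions gives 6 × 2 = 12 from the 6 double-bond units.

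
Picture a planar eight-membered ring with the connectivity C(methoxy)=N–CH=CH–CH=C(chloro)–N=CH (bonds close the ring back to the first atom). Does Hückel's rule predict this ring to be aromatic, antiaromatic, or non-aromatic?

Antiaromatic

The p orbitals form a continuous loop: the double-bond atoms are sp², each contributing one p electron; each =N– nitrogen is pyridine-type (lone pair in the sp² plane, one electron in the p orbital). The ring is fully conjugated.
π-electron count: 4 × 2 = 8 from the 4 double-bond units.
8 is a 4n count (n = 2), so the planar conjugated ring is antiaromatic.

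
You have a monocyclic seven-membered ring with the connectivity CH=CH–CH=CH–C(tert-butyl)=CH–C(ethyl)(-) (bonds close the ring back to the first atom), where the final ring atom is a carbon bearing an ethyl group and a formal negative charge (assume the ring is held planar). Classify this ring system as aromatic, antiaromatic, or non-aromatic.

Antiaromatic

The p orbitals form a continuous loop: every atom in a ring double bond is sp² and brings one electron to the p orbital; the carbanion's lone pair occupies the p orbital. The ring is fully conjugated.
Tallying contributions gives 3 × 2 = 6 from the double-bond units + 2 from the C(ethyl)(-) atom = 8.
A 4n π count (8, n = 2) in a planar conjugated ring means antiaromatic.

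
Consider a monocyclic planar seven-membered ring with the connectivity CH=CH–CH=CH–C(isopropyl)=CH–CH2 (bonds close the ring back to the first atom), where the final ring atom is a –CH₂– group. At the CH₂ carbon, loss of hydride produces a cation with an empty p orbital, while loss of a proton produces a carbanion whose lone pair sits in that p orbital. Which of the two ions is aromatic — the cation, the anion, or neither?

The cation

Once that carbon is sp², every ring atom has a p orbital and both ions are fully conjugated.
Cation: 3 × 2 + 0 = 6 π electrons → 4(1)+2, aromatic.
Anion: 3 × 2 + 2 = 8 π electrons → 4(2), antiaromatic.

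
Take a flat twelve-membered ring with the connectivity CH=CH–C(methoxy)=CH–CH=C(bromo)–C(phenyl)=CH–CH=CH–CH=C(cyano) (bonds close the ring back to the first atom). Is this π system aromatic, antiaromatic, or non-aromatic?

Check conjugation: each doubly-bonded ring atom is sp² with one p-orbital electron — every position has a p orbital, so the cyclic π system is continuous.
Adding the contributions, 6 × 2 = 12 from the 6 double-bond units.
A 4n π count (12, n = 3) in a planar conjugated ring means antiaromatic.

Antiaromatic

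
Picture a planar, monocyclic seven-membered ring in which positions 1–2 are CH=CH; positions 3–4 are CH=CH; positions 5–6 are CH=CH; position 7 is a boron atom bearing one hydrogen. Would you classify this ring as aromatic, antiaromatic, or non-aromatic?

Check conjugation: the double-bond atoms are sp², each contributing one p electron; the boron has an empty p orbital — every position has a p orbital, so the cyclic π system is continuous.
Adding the contributions, 3 × 2 = 6 from the double-bond units + 0 from the BH atom = 6.
6 = 4(1) + 2, which satisfies Hückel's 4n+2 rule.

Aromatic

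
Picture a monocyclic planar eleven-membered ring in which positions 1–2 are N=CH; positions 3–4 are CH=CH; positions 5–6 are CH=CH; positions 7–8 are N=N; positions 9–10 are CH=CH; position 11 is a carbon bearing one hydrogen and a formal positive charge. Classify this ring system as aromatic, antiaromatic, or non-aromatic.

Check conjugation: every atom in a ring double bond is sp² and brings one electron to the p orbital; each sp² =N– keeps its lone pair in-plane and puts one electron into the π system; the carbocation has an empty p orbital — every position has a p orbital, so the cyclic π system is continuous.
Tallying contributions gives 5 × 2 = 10 from the double-bond units + 0 from the CH(+) atom = 10.
Since 10 = 4·2 + 2, the ring meets the 4n+2 criterion.

Aromatic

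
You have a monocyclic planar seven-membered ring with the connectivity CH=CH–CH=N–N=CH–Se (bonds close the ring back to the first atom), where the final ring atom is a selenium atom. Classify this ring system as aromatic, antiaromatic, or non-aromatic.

Antiaromatic

All ring atoms are sp² and supply a p orbital to the ring (the double-bond atoms are sp², each contributing one p electron; each =N– nitrogen is pyridine-type (lone pair in the sp² plane, one electron in the p orbital); the selenium donates one lone pair from its p orbital); the conjugation is uninterrupted.
Tallying contributions gives 3 × 2 = 6 from the double-bond units + 2 from the Se atom = 8.
8 is a 4n count (n = 2), so the planar conjugated ring is antiaromatic.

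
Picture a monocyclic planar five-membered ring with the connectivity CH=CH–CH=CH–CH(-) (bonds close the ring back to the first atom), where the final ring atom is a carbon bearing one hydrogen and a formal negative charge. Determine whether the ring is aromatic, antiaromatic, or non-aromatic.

All ring atoms are sp² and supply a p orbital to the ring (every atom in a ring double bond is sp² and brings one electron to the p orbital; the carbanion's lone pair occupies the p orbital); the conjugation is uninterrupted.
Tallying contributions gives 2 × 2 = 4 from the double-bond units + 2 from the CH(-) atom = 6.
That gives a 4n+2 count (6, n = 1).
This is the cyclopentadienyl anion.

Aromatic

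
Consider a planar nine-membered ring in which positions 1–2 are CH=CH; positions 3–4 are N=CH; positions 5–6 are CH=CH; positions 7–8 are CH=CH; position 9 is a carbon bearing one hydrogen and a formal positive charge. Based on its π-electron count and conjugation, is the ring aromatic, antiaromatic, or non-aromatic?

Antiaromatic

All ring atoms are sp² and supply a p orbital to the ring (every atom in a ring double bond is sp² and brings one electron to the p orbital; each =N– nitrogen is pyridine-type (lone pair in the sp² plane, one electron in the p orbital); the carbocation has an empty p orbital); the conjugation is uninterrupted.
Tallying contributions gives 4 × 2 = 8 from the double-bond units + 0 from the CH(+) atom = 8.
8 is a 4n count (n = 2), so the planar conjugated ring is antiaromatic.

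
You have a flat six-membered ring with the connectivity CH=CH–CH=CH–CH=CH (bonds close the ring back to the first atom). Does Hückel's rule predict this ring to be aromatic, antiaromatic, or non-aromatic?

Aromatic

All ring atoms are sp² and supply a p orbital to the ring (every atom in a ring double bond is sp² and brings one electron to the p orbital); the conjugation is uninterrupted.
π-electron count: 3 × 2 = 6 from the 3 double-bond units.
That gives a 4n+2 count (6, n = 1).
(The species described is benzene.)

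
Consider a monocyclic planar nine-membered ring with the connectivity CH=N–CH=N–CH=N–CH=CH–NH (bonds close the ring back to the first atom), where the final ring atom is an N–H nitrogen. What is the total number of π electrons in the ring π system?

10

The p orbitals form a continuous loop: every atom in a ring double bond is sp² and brings one electron to the p orbital; each sp² =N– keeps its lone pair in-plane and puts one electron into the π system; the pyrrole-type nitrogen donates its lone pair from the p orbital. The ring is fully conjugated.
Tallying contributions gives 4 × 2 = 8 from the double-bond units + 2 from the NH atom = 10.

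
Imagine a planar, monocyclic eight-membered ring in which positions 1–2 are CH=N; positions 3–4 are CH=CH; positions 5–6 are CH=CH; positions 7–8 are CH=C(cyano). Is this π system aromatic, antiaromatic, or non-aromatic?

Check conjugation: each doubly-bonded ring atom is sp² with one p-orbital electron; each sp² =N– keeps its lone pair in-plane and puts one electron into the π system — every position has a p orbital, so the cyclic π system is continuous.
Adding the contributions, 4 × 2 = 8 from the 4 double-bond units.
With 8 = 4·2 π electrons, Hückel's rule classifies the planar ring as antiaromatic.

Antiaromatic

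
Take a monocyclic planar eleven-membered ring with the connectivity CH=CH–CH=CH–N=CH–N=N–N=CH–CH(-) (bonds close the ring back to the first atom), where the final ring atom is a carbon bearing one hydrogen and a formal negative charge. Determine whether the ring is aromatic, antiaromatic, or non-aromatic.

Antiaromatic

Check conjugation: each doubly-bonded ring atom is sp² with one p-orbital electron; each sp² =N– keeps its lone pair in-plane and puts one electron into the π system; the carbanion's lone pair occupies the p orbital — every position has a p orbital, so the cyclic π system is continuous.
Counting π electrons: 5 × 2 = 10 from the double-bond units + 2 from the CH(-) atom = 12.
A 4n π count (12, n = 3) in a planar conjugated ring means antiaromatic.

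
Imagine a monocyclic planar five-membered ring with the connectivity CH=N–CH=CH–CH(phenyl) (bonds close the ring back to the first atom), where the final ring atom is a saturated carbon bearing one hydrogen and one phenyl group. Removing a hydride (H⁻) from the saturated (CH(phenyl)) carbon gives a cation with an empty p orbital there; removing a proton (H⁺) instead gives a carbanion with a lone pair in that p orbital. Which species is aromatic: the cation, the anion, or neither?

The anion

Both ions have a continuous loop of p orbitals — each ring atom is sp².
Cation: 2 × 2 + 0 = 4 π electrons → 4(1), antiaromatic.
Anion: 2 × 2 + 2 = 6 π electrons → 4(1)+2, aromatic.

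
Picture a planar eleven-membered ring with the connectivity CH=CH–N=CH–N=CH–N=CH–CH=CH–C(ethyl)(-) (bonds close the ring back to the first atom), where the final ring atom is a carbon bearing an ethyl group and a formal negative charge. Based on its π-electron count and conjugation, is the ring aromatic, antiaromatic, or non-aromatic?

Every ring atom contributes a p orbital perpendicular to the ring (each doubly-bonded ring atom is sp² with one p-orbital electron; the doubly-bonded nitrogens are pyridine-type — their lone pairs lie in the ring plane, leaving one electron in the p orbital; the carbanion's lone pair occupies the p orbital), so the π system is cyclic and fully conjugated.
π-electron count: 5 × 2 = 10 from the double-bond units + 2 from the C(ethyl)(-) atom = 12.
A 4n π count (12, n = 3) in a planar conjugated ring means antiaromatic.

Antiaromatic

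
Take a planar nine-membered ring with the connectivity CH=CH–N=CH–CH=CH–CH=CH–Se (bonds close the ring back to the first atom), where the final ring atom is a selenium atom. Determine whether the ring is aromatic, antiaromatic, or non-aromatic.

Every ring atom contributes a p orbital perpendicular to the ring (every atom in a ring double bond is sp² and brings one electron to the p orbital; each =N– nitrogen is pyridine-type (lone pair in the sp² plane, one electron in the p orbital); the selenium donates one lone pair from its p orbital), so the π system is cyclic and fully conjugated.
Counting π electrons: 4 × 2 = 8 from the double-bond units + 2 from the Se atom = 10.
With 10 π electrons (n = 2), the Hückel 4n+2 condition holds.

Aromatic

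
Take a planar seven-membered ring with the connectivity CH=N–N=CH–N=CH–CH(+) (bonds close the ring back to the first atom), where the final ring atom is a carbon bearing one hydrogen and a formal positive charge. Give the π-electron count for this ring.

The p orbitals form a continuous loop: every atom in a ring double bond is sp² and brings one electron to the p orbital; each sp² =N– keeps its lone pair in-plane and puts one electron into the π system; the carbocation has an empty p orbital. The ring is fully conjugated.
Counting π electrons: 3 × 2 = 6 from the double-bond units + 0 from the CH(+) atom = 6.

6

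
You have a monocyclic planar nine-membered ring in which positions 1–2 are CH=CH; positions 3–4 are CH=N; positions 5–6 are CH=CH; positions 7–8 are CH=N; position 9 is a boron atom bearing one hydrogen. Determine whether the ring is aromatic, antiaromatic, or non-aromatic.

Antiaromatic

All ring atoms are sp² and supply a p orbital to the ring (the double-bond atoms are sp², each contributing one p electron; each =N– nitrogen is pyridine-type (lone pair in the sp² plane, one electron in the p orbital); the boron has an empty p orbital); the conjugation is uninterrupted.
Counting π electrons: 4 × 2 = 8 from the double-bond units + 0 from the BH atom = 8.
8 = 4(2); a planar, fully conjugated 4n system is antiaromatic.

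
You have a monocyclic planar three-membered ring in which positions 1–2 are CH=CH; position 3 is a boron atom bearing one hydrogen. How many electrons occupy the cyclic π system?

2

The p orbitals form a continuous loop: every atom in a ring double bond is sp² and brings one electron to the p orbital; the boron has an empty p orbital. The ring is fully conjugated.
Tallying contributions gives 1 × 2 = 2 from the double-bond unit + 0 from the BH atom = 2.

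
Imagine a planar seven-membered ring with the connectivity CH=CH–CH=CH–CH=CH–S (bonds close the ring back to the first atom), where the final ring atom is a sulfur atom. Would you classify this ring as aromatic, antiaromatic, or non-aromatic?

The p orbitals form a continuous loop: each doubly-bonded ring atom is sp² with one p-orbital electron; the sulfur donates one lone pair from its p orbital. The ring is fully conjugated.
Adding the contributions, 3 × 2 = 6 from the double-bond units + 2 from the S atom = 8.
A 4n π count (8, n = 2) in a planar conjugated ring means antiaromatic.

Antiaromatic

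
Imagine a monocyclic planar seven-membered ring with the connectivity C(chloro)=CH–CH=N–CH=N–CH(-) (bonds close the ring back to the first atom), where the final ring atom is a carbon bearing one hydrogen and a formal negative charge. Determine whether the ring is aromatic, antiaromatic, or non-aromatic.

The p orbitals form a continuous loop: each doubly-bonded ring atom is sp² with one p-orbital electron; the doubly-bonded nitrogens are pyridine-type — their lone pairs lie in the ring plane, leaving one electron in the p orbital; the carbanion's lone pair occupies the p orbital. The ring is fully conjugated.
Tallying contributions gives 3 × 2 = 6 from the double-bond units + 2 from the CH(-) atom = 8.
8 is a 4n count (n = 2), so the planar conjugated ring is antiaromatic.

Antiaromatic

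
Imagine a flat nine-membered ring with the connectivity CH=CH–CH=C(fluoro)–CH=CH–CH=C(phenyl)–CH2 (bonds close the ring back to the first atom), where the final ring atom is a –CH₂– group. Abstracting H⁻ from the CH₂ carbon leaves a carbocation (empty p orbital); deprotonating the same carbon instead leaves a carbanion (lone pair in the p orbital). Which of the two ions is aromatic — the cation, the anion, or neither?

Both ions have a continuous loop of p orbitals — each ring atom is sp².
Cation: 4 × 2 + 0 = 8 π electrons → 4(2), antiaromatic.
Anion: 4 × 2 + 2 = 10 π electrons → 4(2)+2, aromatic.

The anion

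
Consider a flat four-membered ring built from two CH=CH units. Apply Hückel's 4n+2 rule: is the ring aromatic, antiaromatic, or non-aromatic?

Antiaromatic

The p orbitals form a continuous loop: the double-bond atoms are sp², each contributing one p electron. The ring is fully conjugated.
Counting π electrons: 2 × 2 = 4 from the 2 double-bond units.
With 4 = 4·1 π electrons, Hückel's rule classifies the planar ring as antiaromatic.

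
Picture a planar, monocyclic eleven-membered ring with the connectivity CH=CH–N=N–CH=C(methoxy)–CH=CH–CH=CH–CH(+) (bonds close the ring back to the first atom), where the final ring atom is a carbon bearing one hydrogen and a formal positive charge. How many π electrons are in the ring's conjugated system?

10

Check conjugation: each doubly-bonded ring atom is sp² with one p-orbital electron; the doubly-bonded nitrogens are pyridine-type — their lone pairs lie in the ring plane, leaving one electron in the p orbital; the carbocation has an empty p orbital — every position has a p orbital, so the cyclic π system is continuous.
Counting π electrons: 5 × 2 = 10 from the double-bond units + 0 from the CH(+) atom = 10.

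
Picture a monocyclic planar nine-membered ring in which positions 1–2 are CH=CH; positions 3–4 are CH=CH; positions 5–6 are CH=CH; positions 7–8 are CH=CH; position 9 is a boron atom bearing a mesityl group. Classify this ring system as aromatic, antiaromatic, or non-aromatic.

Every ring atom contributes a p orbital perpendicular to the ring (the double-bond atoms are sp², each contributing one p electron; the boron has an empty p orbital), so the π system is cyclic and fully conjugated.
π-electron count: 4 × 2 = 8 from the double-bond units + 0 from the B(mesityl) atom = 8.
8 = 4(2); a planar, fully conjugated 4n system is antiaromatic.

Antiaromatic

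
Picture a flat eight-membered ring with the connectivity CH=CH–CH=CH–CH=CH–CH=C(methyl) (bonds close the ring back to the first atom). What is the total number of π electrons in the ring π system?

8

Check conjugation: every atom in a ring double bond is sp² and brings one electron to the p orbital — every position has a p orbital, so the cyclic π system is continuous.
Counting π electrons: 4 × 2 = 8 from the 4 double-bond units.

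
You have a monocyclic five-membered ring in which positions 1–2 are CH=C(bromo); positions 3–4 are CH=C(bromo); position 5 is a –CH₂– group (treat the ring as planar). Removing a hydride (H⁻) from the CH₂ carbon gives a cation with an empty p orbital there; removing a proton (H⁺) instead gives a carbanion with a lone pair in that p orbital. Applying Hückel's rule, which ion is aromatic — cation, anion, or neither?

In either ion the ring is fully conjugated: every atom, including the new sp² carbon, supplies a p orbital.
Cation: 2 × 2 + 0 = 4 π electrons → 4(1), antiaromatic.
Anion: 2 × 2 + 2 = 6 π electrons → 4(1)+2, aromatic.

The anion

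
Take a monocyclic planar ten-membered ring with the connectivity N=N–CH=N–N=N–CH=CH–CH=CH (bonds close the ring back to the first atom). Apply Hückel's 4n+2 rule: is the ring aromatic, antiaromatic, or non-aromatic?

All ring atoms are sp² and supply a p orbital to the ring (every atom in a ring double bond is sp² and brings one electron to the p orbital; the doubly-bonded nitrogens are pyridine-type — their lone pairs lie in the ring plane, leaving one electron in the p orbital); the conjugation is uninterrupted.
Adding the contributions, 5 × 2 = 10 from the 5 double-bond units.
That gives a 4n+2 count (10, n = 2).

Aromatic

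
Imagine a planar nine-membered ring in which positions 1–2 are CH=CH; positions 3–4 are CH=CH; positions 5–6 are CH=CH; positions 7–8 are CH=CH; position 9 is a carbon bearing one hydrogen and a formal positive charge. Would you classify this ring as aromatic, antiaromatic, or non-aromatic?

All ring atoms are sp² and supply a p orbital to the ring (the double-bond atoms are sp², each contributing one p electron; the carbocation has an empty p orbital); the conjugation is uninterrupted.
π-electron count: 4 × 2 = 8 from the double-bond units + 0 from the CH(+) atom = 8.
With 8 = 4·2 π electrons, Hückel's rule classifies the planar ring as antiaromatic.

Antiaromatic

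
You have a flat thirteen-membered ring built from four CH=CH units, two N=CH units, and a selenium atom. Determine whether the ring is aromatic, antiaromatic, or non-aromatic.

Every ring atom contributes a p orbital perpendicular to the ring (every atom in a ring double bond is sp² and brings one electron to the p orbital; each sp² =N– keeps its lone pair in-plane and puts one electron into the π system; the selenium donates one lone pair from its p orbital), so the π system is cyclic and fully conjugated.
Tallying contributions gives 6 × 2 = 12 from the double-bond units + 2 from the Se atom = 14.
That gives a 4n+2 count (14, n = 3).

Aromatic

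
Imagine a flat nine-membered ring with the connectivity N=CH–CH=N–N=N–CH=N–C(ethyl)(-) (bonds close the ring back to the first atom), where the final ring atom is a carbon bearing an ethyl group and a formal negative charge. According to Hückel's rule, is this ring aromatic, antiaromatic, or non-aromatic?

Aromatic

Check conjugation: the double-bond atoms are sp², each contributing one p electron; the doubly-bonded nitrogens are pyridine-type — their lone pairs lie in the ring plane, leaving one electron in the p orbital; the carbanion's lone pair occupies the p orbital — every position has a p orbital, so the cyclic π system is continuous.
Counting π electrons: 4 × 2 = 8 from the double-bond units + 2 from the C(ethyl)(-) atom = 10.
Since 10 = 4·2 + 2, the ring meets the 4n+2 criterion.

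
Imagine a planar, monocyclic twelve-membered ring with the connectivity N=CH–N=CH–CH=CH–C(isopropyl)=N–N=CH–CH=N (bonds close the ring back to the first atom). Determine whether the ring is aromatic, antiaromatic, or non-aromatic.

All ring atoms are sp² and supply a p orbital to the ring (every atom in a ring double bond is sp² and brings one electron to the p orbital; the doubly-bonded nitrogens are pyridine-type — their lone pairs lie in the ring plane, leaving one electron in the p orbital); the conjugation is uninterrupted.
Counting π electrons: 6 × 2 = 12 from the 6 double-bond units.
With 12 = 4·3 π electrons, Hückel's rule classifies the planar ring as antiaromatic.

Antiaromatic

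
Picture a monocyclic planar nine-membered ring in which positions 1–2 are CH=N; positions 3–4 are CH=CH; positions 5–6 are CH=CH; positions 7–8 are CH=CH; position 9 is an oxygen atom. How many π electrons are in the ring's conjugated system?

10

Every ring atom contributes a p orbital perpendicular to the ring (each doubly-bonded ring atom is sp² with one p-orbital electron; each =N– nitrogen is pyridine-type (lone pair in the sp² plane, one electron in the p orbital); the oxygen donates one lone pair from its p orbital), so the π system is cyclic and fully conjugated.
π-electron count: 4 × 2 = 8 from the double-bond units + 2 from the O atom = 10.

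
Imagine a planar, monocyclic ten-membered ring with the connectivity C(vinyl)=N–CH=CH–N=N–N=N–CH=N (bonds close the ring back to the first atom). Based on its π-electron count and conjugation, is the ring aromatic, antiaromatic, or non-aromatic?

The p orbitals form a continuous loop: each doubly-bonded ring atom is sp² with one p-orbital electron; each sp² =N– keeps its lone pair in-plane and puts one electron into the π system. The ring is fully conjugated.
Counting π electrons: 5 × 2 = 10 from the 5 double-bond units.
10 = 4(2) + 2, which satisfies Hückel's 4n+2 rule.

Aromatic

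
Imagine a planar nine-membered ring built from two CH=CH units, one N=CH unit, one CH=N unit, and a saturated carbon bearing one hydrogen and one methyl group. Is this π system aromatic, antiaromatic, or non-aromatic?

The CH(methyl) carbon is saturated: that saturated carbon is sp³ and has no p orbital in the ring π system. Conjugation is not continuous around the ring.
Broken conjugation rules out both aromaticity and antiaromaticity.

Non-aromatic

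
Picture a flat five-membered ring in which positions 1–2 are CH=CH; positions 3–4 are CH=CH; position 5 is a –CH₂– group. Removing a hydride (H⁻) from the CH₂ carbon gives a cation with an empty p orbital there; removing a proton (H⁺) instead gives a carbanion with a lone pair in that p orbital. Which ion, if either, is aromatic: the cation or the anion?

The anion

Once that carbon is sp², every ring atom has a p orbital and both ions are fully conjugated.
Cation: 2 × 2 + 0 = 4 π electrons → 4(1), antiaromatic.
Anion: 2 × 2 + 2 = 6 π electrons → 4(1)+2, aromatic.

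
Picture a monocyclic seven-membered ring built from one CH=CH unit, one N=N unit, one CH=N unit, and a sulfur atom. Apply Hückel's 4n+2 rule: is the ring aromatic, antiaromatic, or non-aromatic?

The p orbitals form a continuous loop: each doubly-bonded ring atom is sp² with one p-orbital electron; the doubly-bonded nitrogens are pyridine-type — their lone pairs lie in the ring plane, leaving one electron in the p orbital; the sulfur donates one lone pair from its p orbital. The ring is fully conjugated.
Adding the contributions, 3 × 2 = 6 from the double-bond units + 2 from the S atom = 8.
8 is a 4n count (n = 2), so the planar conjugated ring is antiaromatic.

Antiaromatic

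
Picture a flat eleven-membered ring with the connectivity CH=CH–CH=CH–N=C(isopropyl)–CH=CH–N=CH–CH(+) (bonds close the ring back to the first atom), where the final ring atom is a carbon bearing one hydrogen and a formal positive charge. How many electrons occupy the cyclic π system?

Every ring atom contributes a p orbital perpendicular to the ring (each doubly-bonded ring atom is sp² with one p-orbital electron; the doubly-bonded nitrogens are pyridine-type — their lone pairs lie in the ring plane, leaving one electron in the p orbital; the carbocation has an empty p orbital), so the π system is cyclic and fully conjugated.
Counting π electrons: 5 × 2 = 10 from the double-bond units + 0 from the CH(+) atom = 10.

10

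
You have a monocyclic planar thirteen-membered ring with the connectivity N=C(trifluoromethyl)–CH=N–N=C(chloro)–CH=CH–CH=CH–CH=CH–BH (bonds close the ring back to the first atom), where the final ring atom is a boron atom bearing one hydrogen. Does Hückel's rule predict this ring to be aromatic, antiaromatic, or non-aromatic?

Antiaromatic

The p orbitals form a continuous loop: the double-bond atoms are sp², each contributing one p electron; the doubly-bonded nitrogens are pyridine-type — their lone pairs lie in the ring plane, leaving one electron in the p orbital; the boron has an empty p orbital. The ring is fully conjugated.
Counting π electrons: 6 × 2 = 12 from the double-bond units + 0 from the BH atom = 12.
A 4n π count (12, n = 3) in a planar conjugated ring means antiaromatic.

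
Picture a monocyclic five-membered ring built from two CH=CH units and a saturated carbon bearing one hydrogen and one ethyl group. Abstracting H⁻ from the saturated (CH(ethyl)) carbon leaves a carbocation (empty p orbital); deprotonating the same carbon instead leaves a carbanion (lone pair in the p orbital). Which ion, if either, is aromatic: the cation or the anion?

In both ions every ring atom is sp² and contributes a p orbital, so both rings are fully conjugated.
Cation: 2 × 2 + 0 = 4 π electrons → 4(1), antiaromatic.
Anion: 2 × 2 + 2 = 6 π electrons → 4(1)+2, aromatic.

The anion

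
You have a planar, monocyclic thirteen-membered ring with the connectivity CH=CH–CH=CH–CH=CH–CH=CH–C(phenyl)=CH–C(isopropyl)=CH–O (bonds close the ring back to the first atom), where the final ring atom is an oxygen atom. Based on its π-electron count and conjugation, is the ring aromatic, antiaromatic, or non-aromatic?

Aromatic

All ring atoms are sp² and supply a p orbital to the ring (each doubly-bonded ring atom is sp² with one p-orbital electron; the oxygen donates one lone pair from its p orbital); the conjugation is uninterrupted.
Adding the contributions, 6 × 2 = 12 from the double-bond units + 2 from the O atom = 14.
That gives a 4n+2 count (14, n = 3).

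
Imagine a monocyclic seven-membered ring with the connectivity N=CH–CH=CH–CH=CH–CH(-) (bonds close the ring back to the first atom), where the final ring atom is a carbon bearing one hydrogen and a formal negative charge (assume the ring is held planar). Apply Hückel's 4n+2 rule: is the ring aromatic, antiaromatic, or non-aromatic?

Antiaromatic

All ring atoms are sp² and supply a p orbital to the ring (the double-bond atoms are sp², each contributing one p electron; the doubly-bonded nitrogens are pyridine-type — their lone pairs lie in the ring plane, leaving one electron in the p orbital; the carbanion's lone pair occupies the p orbital); the conjugation is uninterrupted.
Counting π electrons: 3 × 2 = 6 from the double-bond units + 2 from the CH(-) atom = 8.
A 4n π count (8, n = 2) in a planar conjugated ring means antiaromatic.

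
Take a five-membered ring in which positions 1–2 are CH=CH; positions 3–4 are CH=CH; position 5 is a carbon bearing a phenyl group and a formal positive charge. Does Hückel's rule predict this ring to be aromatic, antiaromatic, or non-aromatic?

The p orbitals form a continuous loop: each doubly-bonded ring atom is sp² with one p-orbital electron; the carbocation has an empty p orbital. The ring is fully conjugated.
Counting π electrons: 2 × 2 = 4 from the double-bond units + 0 from the C(phenyl)(+) atom = 4.
4 is a 4n count (n = 1), so the planar conjugated ring is antiaromatic.

Antiaromatic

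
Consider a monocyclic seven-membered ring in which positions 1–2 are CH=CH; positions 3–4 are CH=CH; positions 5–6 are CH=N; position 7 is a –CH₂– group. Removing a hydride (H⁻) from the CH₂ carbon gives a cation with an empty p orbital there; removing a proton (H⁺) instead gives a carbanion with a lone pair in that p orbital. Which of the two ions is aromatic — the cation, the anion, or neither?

In either ion the ring is fully conjugated: every atom, including the new sp² carbon, supplies a p orbital.
Cation: 3 × 2 + 0 = 6 π electrons → 4(1)+2, aromatic.
Anion: 3 × 2 + 2 = 8 π electrons → 4(2), antiaromatic.

The cation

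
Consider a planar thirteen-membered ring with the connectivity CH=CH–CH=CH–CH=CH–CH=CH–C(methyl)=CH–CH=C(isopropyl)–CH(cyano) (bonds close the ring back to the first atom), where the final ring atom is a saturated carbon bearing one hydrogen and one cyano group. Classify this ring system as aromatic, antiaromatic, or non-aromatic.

Non-aromatic

The CH(cyano) carbon is saturated: that saturated carbon is sp³ and has no p orbital in the ring π system. Conjugation is not continuous around the ring.
Broken conjugation rules out both aromaticity and antiaromaticity.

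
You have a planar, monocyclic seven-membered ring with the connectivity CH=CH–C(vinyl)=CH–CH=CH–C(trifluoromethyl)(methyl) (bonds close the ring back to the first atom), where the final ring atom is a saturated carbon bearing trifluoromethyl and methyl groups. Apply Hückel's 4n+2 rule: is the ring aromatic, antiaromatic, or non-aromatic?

The C(trifluoromethyl)(methyl) position has four σ bonds — that saturated carbon is sp³ and has no p orbital in the ring π system — so the cyclic conjugation is interrupted.
Without a continuous loop of overlapping p orbitals the Hückel electron count never comes into play.

Non-aromatic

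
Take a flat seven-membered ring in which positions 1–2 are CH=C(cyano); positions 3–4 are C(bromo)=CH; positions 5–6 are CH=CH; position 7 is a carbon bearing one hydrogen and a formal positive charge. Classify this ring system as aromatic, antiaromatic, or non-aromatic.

Aromatic

Every ring atom contributes a p orbital perpendicular to the ring (each doubly-bonded ring atom is sp² with one p-orbital electron; the carbocation has an empty p orbital), so the π system is cyclic and fully conjugated.
Tallying contributions gives 3 × 2 = 6 from the double-bond units + 0 from the CH(+) atom = 6.
That gives a 4n+2 count (6, n = 1).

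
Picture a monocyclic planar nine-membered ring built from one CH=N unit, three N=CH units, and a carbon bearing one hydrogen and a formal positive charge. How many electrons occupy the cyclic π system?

All ring atoms are sp² and supply a p orbital to the ring (every atom in a ring double bond is sp² and brings one electron to the p orbital; each =N– nitrogen is pyridine-type (lone pair in the sp² plane, one electron in the p orbital); the carbocation has an empty p orbital); the conjugation is uninterrupted.
Tallying contributions gives 4 × 2 = 8 from the double-bond units + 0 from the CH(+) atom = 8.

8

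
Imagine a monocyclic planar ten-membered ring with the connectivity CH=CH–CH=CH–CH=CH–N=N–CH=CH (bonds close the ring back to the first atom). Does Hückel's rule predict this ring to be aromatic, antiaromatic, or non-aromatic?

Aromatic

Every ring atom contributes a p orbital perpendicular to the ring (each doubly-bonded ring atom is sp² with one p-orbital electron; the doubly-bonded nitrogens are pyridine-type — their lone pairs lie in the ring plane, leaving one electron in the p orbital), so the π system is cyclic and fully conjugated.
π-electron count: 5 × 2 = 10 from the 5 double-bond units.
With 10 π electrons (n = 2), the Hückel 4n+2 condition holds.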